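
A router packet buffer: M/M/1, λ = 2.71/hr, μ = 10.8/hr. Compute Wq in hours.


ρ = 2.71/10.8 = 0.2509
Wq = ρ/(μ−λ) = 0.2509/(10.8 − 2.71) = 0.2509/8.09 = 0.03102 hr

Final: 0.03102 hr


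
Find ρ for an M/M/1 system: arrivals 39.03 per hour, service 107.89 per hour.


ρ = λ/μ = 39.03/107.89 = 0.3618

Final: 0.3618


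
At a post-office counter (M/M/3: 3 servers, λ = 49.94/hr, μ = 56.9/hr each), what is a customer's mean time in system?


a = 0.8777; ρ = 0.2926; P₀ = 0.412861
Lq = P₀·a^c·ρ/(c!(1−ρ)²) = 0.02720
Wq = Lq/λ = 0.02720/49.94 = 0.0005446 hr
W = Wq + 1/μ = 0.0005446 + 0.01757 = 0.01812 hr

Final: 0.01812 hr


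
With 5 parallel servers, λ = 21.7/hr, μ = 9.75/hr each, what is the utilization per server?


ρ = λ/(cμ) = 21.7/(5·9.75) = 21.7/48.75 = 0.4451

Final: 0.4451


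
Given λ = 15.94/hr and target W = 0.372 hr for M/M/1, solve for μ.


W = 1/(μ−λ) ⇒ μ − λ = 1/W = 1/0.372 = 2.6882
μ = λ + 1/W = 15.94 + 2.6882 = 18.6282 per hr

Final: 18.6282 /hr


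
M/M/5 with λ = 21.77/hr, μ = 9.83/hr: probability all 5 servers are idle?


a = λ/μ = 21.77/9.83 = 2.2146; ρ = a/c = 0.4429
Σ_{k=0}^{4} a^k/k! (terms k=0..4) = 1.00000 + 2.21465 + 2.45234 + 1.81035 + 1.00232 = 8.47966
Tail: a^5/(5!(1−ρ)) = 53.27513/(120·0.5571) = 0.79695
P₀ = 1/(8.47966 + 0.79695) = 1/9.27662 = 0.107798

Final: 0.107798


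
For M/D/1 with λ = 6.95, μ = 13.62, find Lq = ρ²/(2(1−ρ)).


ρ = 6.95/13.62 = 0.5103
M/D/1: Lq = ρ²/(2(1−ρ)) = 0.2604/(2·0.4897) = 0.26585

Final: 0.26585


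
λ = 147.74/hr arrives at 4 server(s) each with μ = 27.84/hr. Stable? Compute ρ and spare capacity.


Total capacity cμ = 4·27.84 = 111.36/hr
ρ = λ/(cμ) = 147.74/111.36 = 1.3267
Stable ⇔ ρ < 1: NO
Spare capacity = cμ − λ = 111.36 − 147.74 = -36.38/hr

Final: ρ = 1.3267; unstable; margin = -36.38/hr


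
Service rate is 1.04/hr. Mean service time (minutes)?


Mean service time = 1/μ = 1/1.04 hour = 0.96154 hour
In minutes: 0.96154 × 60 = 57.6923 min

Final: 57.6923 min


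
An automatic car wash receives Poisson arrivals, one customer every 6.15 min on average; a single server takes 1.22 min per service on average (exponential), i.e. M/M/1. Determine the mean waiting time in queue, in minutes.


λ = 60/6.15 = 9.7561 /hr
μ = 60/1.22 = 49.1803 /hr
ρ = λ/μ = 9.7561/49.1803 = 0.1984
Wq = ρ/(μ−λ) = 0.1984/(49.1803−9.7561) = 0.005032 hr
In minutes: 0.005032·60 = 0.3019 min

Final: 0.3019 min


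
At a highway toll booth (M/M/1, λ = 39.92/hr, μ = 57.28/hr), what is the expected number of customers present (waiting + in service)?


ρ = λ/μ = 39.92/57.28 = 0.6969
L = ρ/(1−ρ) = 0.6969/(1 − 0.6969) = 0.6969/0.3031 = 2.2995

Final: 2.2995


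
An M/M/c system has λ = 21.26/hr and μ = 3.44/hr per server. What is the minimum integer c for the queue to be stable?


Stability requires cμ > λ ⇔ c > λ/μ.
λ/μ = 21.26/3.44 = 6.1802
Minimum integer c = ⌊6.1802⌋ + 1 = 7
Check: 7·3.44 = 24.08 > 21.26, while 6·3.44 = 20.64 ≤ 21.26

Final: 7 servers


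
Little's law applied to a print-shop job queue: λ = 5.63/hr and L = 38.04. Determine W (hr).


W = L/λ = 38.04/5.63 = 6.7567 hr

Final: 6.7567 hr


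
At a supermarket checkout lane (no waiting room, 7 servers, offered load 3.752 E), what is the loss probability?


B(c,a) = (a^c/c!) / Σ_{k=0}^{c} a^k/k!
a^7/7! = 2.076870
Σ terms (k=0..7): 1.00000 + 3.75200 + 7.03875 + 8.80313 + 8.25734 + 6.19631 + 3.87476 + 2.07687 = 40.999156
B = 2.076870/40.999156 = 0.050656

Final: 0.050656


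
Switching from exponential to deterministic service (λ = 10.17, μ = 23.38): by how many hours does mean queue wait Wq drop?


ρ = 10.17/23.38 = 0.4350
Wq(M/M/1) = ρ/(μ−λ) = 0.4350/13.21 = 0.03293 hr
Wq(M/D/1) = ρ/(2(μ−λ)) = 0.01646 hr
Savings = 0.03293 − 0.01646 = 0.01646 hr

Final: 0.01646 hr


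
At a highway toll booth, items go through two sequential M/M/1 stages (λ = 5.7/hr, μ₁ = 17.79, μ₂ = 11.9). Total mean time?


Each node sees arrival rate λ = 5.7/hr (tandem ⇒ throughput preserved).
W₁ = 1/(μ₁−λ) = 1/(17.79−5.7) = 0.08271 hr
W₂ = 1/(μ₂−λ) = 1/(11.9−5.7) = 0.16129 hr
W_total = W₁ + W₂ = 0.08271 + 0.16129 = 0.24400 hr

Final: 0.24400 hr


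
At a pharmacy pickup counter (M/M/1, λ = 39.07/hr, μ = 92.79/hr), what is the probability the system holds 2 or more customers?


ρ = 39.07/92.79 = 0.4211
P(N ≥ n) = ρ^n = 0.4211^2 = 0.177290

Final: 0.177290


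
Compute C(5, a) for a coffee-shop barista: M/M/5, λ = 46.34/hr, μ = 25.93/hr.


a = λ/μ = 1.7871; ρ = a/5 = 0.3574
P₀ = 0.166758 (from M/M/c formula)
C(c,a) = [a^c/(c!(1−ρ))]·P₀ = [18.22920/(120·0.6426)]·0.166758
= 0.23641·0.166758 = 0.039423

Final: 0.039423


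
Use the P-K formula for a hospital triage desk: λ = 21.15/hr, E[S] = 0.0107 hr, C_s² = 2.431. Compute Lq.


ρ = λ·E[S] = 21.15·0.0107 = 0.2263
Lq = ρ²(1+C_s²)/(2(1−ρ)) = 0.05121·(1+2.431)/(2·0.7737)
= 0.05121·3.4310/1.5474 = 0.11356

Final: 0.11356


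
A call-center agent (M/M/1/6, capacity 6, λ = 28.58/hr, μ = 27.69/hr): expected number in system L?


ρ = 28.58/27.69 = 1.0321
L = ρ[1 − (K+1)ρ^K + Kρ^(K+1)] / [(1−ρ)(1−ρ^(K+1))]
Numerator: 1.0321·(1 − 7·1.209026 + 6·1.247886) = 0.024910
Denominator: (-0.03214)·(-0.247886) = 0.007967
L = 0.024910/0.007967 = 3.1264

Final: 3.1264


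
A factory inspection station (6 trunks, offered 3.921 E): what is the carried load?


B(6,3.921) = 0.111480 (Erlang-B)
Carried load = a(1 − B) = 3.921·(1 − 0.111480) = 3.921·0.888520 = 3.4839 E

Final: 3.4839 Erlangs


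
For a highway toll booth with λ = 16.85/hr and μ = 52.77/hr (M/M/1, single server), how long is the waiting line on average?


ρ = 16.85/52.77 = 0.3193
Lq = ρ²/(1−ρ) = 0.1020/0.6807 = 0.1498

Final: 0.1498


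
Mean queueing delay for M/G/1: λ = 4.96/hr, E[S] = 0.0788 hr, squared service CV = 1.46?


ρ = λ·E[S] = 4.96·0.0788 = 0.3908
E[S²] = E[S]²(1+C_s²) = 0.0788²·(1+1.46) = 0.015275
Wq = λ·E[S²]/(2(1−ρ)) = 4.96·0.015275/(2·0.6092) = 0.06219 hr

Final: 0.06219 hr


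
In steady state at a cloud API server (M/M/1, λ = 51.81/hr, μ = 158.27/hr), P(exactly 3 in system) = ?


ρ = 51.81/158.27 = 0.3274
P_n = (1−ρ)·ρ^n = (1 − 0.3274)·0.3274^3 = 0.6726·0.035079 = 0.023596

Final: 0.023596


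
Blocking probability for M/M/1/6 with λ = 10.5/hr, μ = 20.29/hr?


ρ = λ/μ = 10.5/20.29 = 0.5175
P_K = (1−ρ)ρ^K/(1−ρ^(K+1)) = (0.4825·0.019206)/(1 − 0.009939)
= 0.009267/0.990061 = 0.009360

Final: 0.009360


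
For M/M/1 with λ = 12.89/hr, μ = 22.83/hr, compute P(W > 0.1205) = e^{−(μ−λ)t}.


W ~ Exponential(μ−λ) for M/M/1.
μ − λ = 22.83 − 12.89 = 9.9400
P(W > t) = e^{−(μ−λ)t} = e^{−1.1978} = 0.301867

Final: 0.301867


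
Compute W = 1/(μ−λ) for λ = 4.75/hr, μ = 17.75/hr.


W = 1/(μ−λ) = 1/(17.75 − 4.75) = 1/13.00 = 0.07692 hr

Final: 0.07692 hr


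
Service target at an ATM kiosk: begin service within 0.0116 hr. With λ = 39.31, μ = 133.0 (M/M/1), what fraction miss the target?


ρ = 39.31/133.0 = 0.2956
P(Wq > t) = ρ·e^{−(μ−λ)t} = 0.2956·e^{−1.0868}
= 0.2956·0.337293 = 0.099692

Final: 0.099692


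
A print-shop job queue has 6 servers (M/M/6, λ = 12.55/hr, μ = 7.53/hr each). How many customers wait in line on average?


a = λ/μ = 1.6667; ρ = a/6 = 0.2778
P₀ = 0.188784
Lq = P₀·a^c·ρ / (c!·(1−ρ)²) = 0.188784·21.43347·0.2778/(720·0.52160)
= 0.002993

Final: 0.002993


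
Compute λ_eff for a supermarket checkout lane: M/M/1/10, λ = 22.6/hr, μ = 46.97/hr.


ρ = 0.4812; P_K = (1−ρ)ρ^10/(1−ρ^11) = 0.0003452
λ_eff = λ(1 − P_K) = 22.6·(1 − 0.0003452) = 22.6·0.999655 = 22.5922 /hr

Final: 22.5922 /hr


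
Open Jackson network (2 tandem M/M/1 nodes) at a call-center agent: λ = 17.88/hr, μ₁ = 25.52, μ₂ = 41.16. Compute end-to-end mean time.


Each node sees arrival rate λ = 17.88/hr (tandem ⇒ throughput preserved).
W₁ = 1/(μ₁−λ) = 1/(25.52−17.88) = 0.13089 hr
W₂ = 1/(μ₂−λ) = 1/(41.16−17.88) = 0.04296 hr
W_total = W₁ + W₂ = 0.13089 + 0.04296 = 0.17385 hr

Final: 0.17385 hr


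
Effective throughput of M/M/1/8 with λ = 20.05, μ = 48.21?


ρ = 0.4159; P_K = (1−ρ)ρ^8/(1−ρ^9) = 0.0005230
λ_eff = λ(1 − P_K) = 20.05·(1 − 0.0005230) = 20.05·0.999477 = 20.0395 /hr

Final: 20.0395 /hr


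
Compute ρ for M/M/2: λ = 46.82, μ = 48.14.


ρ = λ/(cμ) = 46.82/(2·48.14) = 46.82/96.28 = 0.4863

Final: 0.4863


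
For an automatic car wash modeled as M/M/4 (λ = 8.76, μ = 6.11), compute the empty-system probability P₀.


a = λ/μ = 8.76/6.11 = 1.4337; ρ = a/c = 0.3584
Σ_{k=0}^{3} a^k/k! (terms k=0..3) = 1.00000 + 1.43372 + 1.02777 + 0.49118 = 3.95266
Tail: a^4/(4!(1−ρ)) = 4.22524/(24·0.6416) = 0.27441
P₀ = 1/(3.95266 + 0.27441) = 1/4.22707 = 0.236571

Final: 0.236571


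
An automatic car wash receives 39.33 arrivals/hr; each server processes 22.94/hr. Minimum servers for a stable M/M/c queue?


Stability requires cμ > λ ⇔ c > λ/μ.
λ/μ = 39.33/22.94 = 1.7145
Minimum integer c = ⌊1.7145⌋ + 1 = 2
Check: 2·22.94 = 45.88 > 39.33, while 1·22.94 = 22.94 ≤ 39.33

Final: 2 servers


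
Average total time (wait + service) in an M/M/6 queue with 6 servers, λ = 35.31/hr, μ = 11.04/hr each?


a = 3.1984; ρ = 0.5331; P₀ = 0.039842
Lq = P₀·a^c·ρ/(c!(1−ρ)²) = 0.14482
Wq = Lq/λ = 0.14482/35.31 = 0.004101 hr
W = Wq + 1/μ = 0.004101 + 0.09058 = 0.09468 hr

Final: 0.09468 hr


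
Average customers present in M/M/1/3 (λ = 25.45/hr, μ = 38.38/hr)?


ρ = 25.45/38.38 = 0.6631
L = ρ[1 − (K+1)ρ^K + Kρ^(K+1)] / [(1−ρ)(1−ρ^(K+1))]
Numerator: 0.6631·(1 − 4·0.291574 + 3·0.193344) = 0.274352
Denominator: (0.3369)·(0.806656) = 0.271758
L = 0.274352/0.271758 = 1.0095

Final: 1.0095


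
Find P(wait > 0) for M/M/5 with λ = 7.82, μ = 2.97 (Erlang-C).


a = λ/μ = 2.6330; ρ = a/5 = 0.5266
P₀ = 0.069581 (from M/M/c formula)
C(c,a) = [a^c/(c!(1−ρ))]·P₀ = [126.54690/(120·0.4734)]·0.069581
= 2.22762·0.069581 = 0.154999

Final: 0.154999


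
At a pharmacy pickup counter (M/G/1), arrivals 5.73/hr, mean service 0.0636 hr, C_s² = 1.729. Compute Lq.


ρ = λ·E[S] = 5.73·0.0636 = 0.3644
Lq = ρ²(1+C_s²)/(2(1−ρ)) = 0.1328·(1+1.729)/(2·0.6356)
= 0.1328·2.7290/1.2711 = 0.28512

Final: 0.28512


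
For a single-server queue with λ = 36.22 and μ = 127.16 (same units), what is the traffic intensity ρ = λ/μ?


ρ = λ/μ = 36.22/127.16 = 0.2848

Final: 0.2848


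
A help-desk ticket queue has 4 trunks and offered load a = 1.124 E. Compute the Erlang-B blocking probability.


B(c,a) = (a^c/c!) / Σ_{k=0}^{c} a^k/k!
a^4/4! = 0.066505
Σ terms (k=0..4): 1.00000 + 1.12400 + 0.63169 + 0.23667 + 0.06650 = 3.058865
B = 0.066505/3.058865 = 0.021742

Final: 0.021742


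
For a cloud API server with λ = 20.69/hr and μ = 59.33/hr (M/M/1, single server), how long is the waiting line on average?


ρ = 20.69/59.33 = 0.3487
Lq = ρ²/(1−ρ) = 0.1216/0.6513 = 0.1867

Final: 0.1867


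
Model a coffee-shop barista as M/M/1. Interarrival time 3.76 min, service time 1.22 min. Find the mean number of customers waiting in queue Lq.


λ = 60/3.76 = 15.9574 /hr
μ = 60/1.22 = 49.1803 /hr
ρ = λ/μ = 15.9574/49.1803 = 0.3245
Lq = ρ²/(1−ρ) = 0.1053/0.6755 = 0.1558

Final: 0.1558


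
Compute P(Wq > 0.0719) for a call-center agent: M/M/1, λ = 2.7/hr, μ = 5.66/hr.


ρ = 2.7/5.66 = 0.4770
P(Wq > t) = ρ·e^{−(μ−λ)t} = 0.4770·e^{−0.2128}
= 0.4770·0.808298 = 0.385584

Final: 0.385584


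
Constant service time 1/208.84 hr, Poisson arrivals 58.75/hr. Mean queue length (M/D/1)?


ρ = 58.75/208.84 = 0.2813
M/D/1: Lq = ρ²/(2(1−ρ)) = 0.07914/(2·0.7187) = 0.05506

Final: 0.05506


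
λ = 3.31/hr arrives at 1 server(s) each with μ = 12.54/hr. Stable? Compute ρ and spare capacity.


Total capacity cμ = 1·12.54 = 12.54/hr
ρ = λ/(cμ) = 3.31/12.54 = 0.2640
Stable ⇔ ρ < 1: YES
Spare capacity = cμ − λ = 12.54 − 3.31 = 9.23/hr

Final: ρ = 0.2640; stable; margin = 9.23/hr


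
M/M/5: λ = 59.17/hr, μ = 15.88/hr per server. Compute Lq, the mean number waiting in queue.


a = λ/μ = 3.7261; ρ = a/5 = 0.7452
P₀ = 0.019301
Lq = P₀·a^c·ρ / (c!·(1−ρ)²) = 0.019301·718.21646·0.7452/(120·0.06492)
= 1.32609

Final: 1.32609


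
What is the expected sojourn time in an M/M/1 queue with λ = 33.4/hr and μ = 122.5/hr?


W = 1/(μ−λ) = 1/(122.5 − 33.4) = 1/89.10 = 0.01122 hr

Final: 0.01122 hr


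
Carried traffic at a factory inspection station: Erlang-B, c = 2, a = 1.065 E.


B(2,1.065) = 0.215459 (Erlang-B)
Carried load = a(1 − B) = 1.065·(1 − 0.215459) = 1.065·0.784541 = 0.8355 E

Final: 0.8355 Erlangs


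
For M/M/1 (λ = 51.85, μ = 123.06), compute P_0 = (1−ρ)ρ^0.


ρ = 51.85/123.06 = 0.4213
P_n = (1−ρ)·ρ^n = (1 − 0.4213)·0.4213^0 = 0.5787·1.000000 = 0.578661

Final: 0.578661


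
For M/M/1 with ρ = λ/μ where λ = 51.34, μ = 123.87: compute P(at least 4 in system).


ρ = 51.34/123.87 = 0.4145
P(N ≥ n) = ρ^n = 0.4145^4 = 0.029509

Final: 0.029509


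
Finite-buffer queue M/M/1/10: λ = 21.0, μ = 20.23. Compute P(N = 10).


ρ = λ/μ = 21.0/20.23 = 1.0381
P_K = (1−ρ)ρ^K/(1−ρ^(K+1)) = (-0.03806·1.452895)/(1 − 1.508195)
= -0.055300/-0.508195 = 0.108817

Final: 0.108817


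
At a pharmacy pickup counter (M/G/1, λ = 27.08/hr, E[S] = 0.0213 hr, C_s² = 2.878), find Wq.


ρ = λ·E[S] = 27.08·0.0213 = 0.5768
E[S²] = E[S]²(1+C_s²) = 0.0213²·(1+2.878) = 0.001759
Wq = λ·E[S²]/(2(1−ρ)) = 27.08·0.001759/(2·0.4232) = 0.05629 hr

Final: 0.05629 hr


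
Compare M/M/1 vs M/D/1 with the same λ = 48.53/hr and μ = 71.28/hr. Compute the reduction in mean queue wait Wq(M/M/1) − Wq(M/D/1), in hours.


ρ = 48.53/71.28 = 0.6808
Wq(M/M/1) = ρ/(μ−λ) = 0.6808/22.75 = 0.02993 hr
Wq(M/D/1) = ρ/(2(μ−λ)) = 0.01496 hr
Savings = 0.02993 − 0.01496 = 0.01496 hr

Final: 0.01496 hr


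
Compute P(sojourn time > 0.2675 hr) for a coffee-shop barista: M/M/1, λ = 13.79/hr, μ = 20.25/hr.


W ~ Exponential(μ−λ) for M/M/1.
μ − λ = 20.25 − 13.79 = 6.4600
P(W > t) = e^{−(μ−λ)t} = e^{−1.7281} = 0.177630

Final: 0.177630


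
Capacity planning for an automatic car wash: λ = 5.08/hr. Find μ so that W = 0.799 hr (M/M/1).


W = 1/(μ−λ) ⇒ μ − λ = 1/W = 1/0.799 = 1.2516
μ = λ + 1/W = 5.08 + 1.2516 = 6.3316 per hr

Final: 6.3316 /hr


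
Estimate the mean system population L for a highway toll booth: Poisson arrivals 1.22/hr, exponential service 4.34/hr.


ρ = λ/μ = 1.22/4.34 = 0.2811
L = ρ/(1−ρ) = 0.2811/(1 − 0.2811) = 0.2811/0.7189 = 0.3910

Final: 0.3910


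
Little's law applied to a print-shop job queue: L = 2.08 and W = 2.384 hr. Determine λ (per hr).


λ = L/W = 2.08/2.384 = 0.8725 /hr

Final: 0.8725 /hr


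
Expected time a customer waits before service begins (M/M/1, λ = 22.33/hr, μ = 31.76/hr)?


ρ = 22.33/31.76 = 0.7031
Wq = ρ/(μ−λ) = 0.7031/(31.76 − 22.33) = 0.7031/9.43 = 0.07456 hr

Final: 0.07456 hr


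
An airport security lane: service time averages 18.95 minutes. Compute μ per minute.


μ = 1/(service time) in consistent units.
1 minute = 1 min, so μ = 1/18.95 = 0.05277 per minute

Final: 0.05277 /min


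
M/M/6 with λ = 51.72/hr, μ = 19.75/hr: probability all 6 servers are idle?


a = λ/μ = 51.72/19.75 = 2.6187; ρ = a/c = 0.4365
Σ_{k=0}^{5} a^k/k! (terms k=0..5) = 1.00000 + 2.61873 + 3.42888 + 2.99311 + 1.95954 + 1.02630 = 13.02658
Tail: a^6/(6!(1−ρ)) = 322.51394/(720·0.5635) = 0.79486
P₀ = 1/(13.02658 + 0.79486) = 1/13.82143 = 0.072351

Final: 0.072351


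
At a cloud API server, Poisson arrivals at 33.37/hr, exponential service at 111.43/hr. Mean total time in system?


W = 1/(μ−λ) = 1/(111.43 − 33.37) = 1/78.06 = 0.01281 hr

Final: 0.01281 hr


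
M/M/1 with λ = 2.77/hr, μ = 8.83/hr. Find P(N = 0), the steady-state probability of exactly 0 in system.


ρ = 2.77/8.83 = 0.3137
P_n = (1−ρ)·ρ^n = (1 − 0.3137)·0.3137^0 = 0.6863·1.000000 = 0.686297

Final: 0.686297


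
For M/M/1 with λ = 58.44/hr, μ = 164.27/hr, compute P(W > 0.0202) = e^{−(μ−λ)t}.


W ~ Exponential(μ−λ) for M/M/1.
μ − λ = 164.27 − 58.44 = 105.8300
P(W > t) = e^{−(μ−λ)t} = e^{−2.1378} = 0.117918

Final: 0.117918


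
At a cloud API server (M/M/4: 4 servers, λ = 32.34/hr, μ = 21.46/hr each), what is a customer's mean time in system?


a = 1.5070; ρ = 0.3767; P₀ = 0.219409
Lq = P₀·a^c·ρ/(c!(1−ρ)²) = 0.04573
Wq = Lq/λ = 0.04573/32.34 = 0.001414 hr
W = Wq + 1/μ = 0.001414 + 0.04660 = 0.04801 hr

Final: 0.04801 hr


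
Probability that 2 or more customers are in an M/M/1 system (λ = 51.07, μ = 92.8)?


ρ = 51.07/92.8 = 0.5503
P(N ≥ n) = ρ^n = 0.5503^2 = 0.302856

Final: 0.302856


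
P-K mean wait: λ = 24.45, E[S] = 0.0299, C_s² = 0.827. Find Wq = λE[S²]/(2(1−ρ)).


ρ = λ·E[S] = 24.45·0.0299 = 0.7311
E[S²] = E[S]²(1+C_s²) = 0.0299²·(1+0.827) = 0.001633
Wq = λ·E[S²]/(2(1−ρ)) = 24.45·0.001633/(2·0.2689) = 0.07424 hr

Final: 0.07424 hr


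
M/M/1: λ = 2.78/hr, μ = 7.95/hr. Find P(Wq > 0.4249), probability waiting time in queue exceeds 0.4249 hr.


ρ = 2.78/7.95 = 0.3497
P(Wq > t) = ρ·e^{−(μ−λ)t} = 0.3497·e^{−2.1967}
= 0.3497·0.111166 = 0.038873

Final: 0.038873


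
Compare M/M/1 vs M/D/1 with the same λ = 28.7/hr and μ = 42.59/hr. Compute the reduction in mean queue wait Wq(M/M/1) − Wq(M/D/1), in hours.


ρ = 28.7/42.59 = 0.6739
Wq(M/M/1) = ρ/(μ−λ) = 0.6739/13.89 = 0.04851 hr
Wq(M/D/1) = ρ/(2(μ−λ)) = 0.02426 hr
Savings = 0.04851 − 0.02426 = 0.02426 hr

Final: 0.02426 hr


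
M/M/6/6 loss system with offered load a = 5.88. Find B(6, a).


B(c,a) = (a^c/c!) / Σ_{k=0}^{c} a^k/k!
a^6/6! = 57.402586
Σ terms (k=0..6): 1.00000 + 5.88000 + 17.28720 + 33.88291 + 49.80788 + 58.57407 + 57.40259 = 223.834647
B = 57.402586/223.834647 = 0.256451

Final: 0.256451


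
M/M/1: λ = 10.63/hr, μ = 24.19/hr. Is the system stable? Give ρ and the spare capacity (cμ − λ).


Total capacity cμ = 1·24.19 = 24.19/hr
ρ = λ/(cμ) = 10.63/24.19 = 0.4394
Stable ⇔ ρ < 1: YES
Spare capacity = cμ − λ = 24.19 − 10.63 = 13.56/hr

Final: ρ = 0.4394; stable; margin = 13.56/hr


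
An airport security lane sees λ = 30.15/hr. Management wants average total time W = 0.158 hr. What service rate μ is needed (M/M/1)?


W = 1/(μ−λ) ⇒ μ − λ = 1/W = 1/0.158 = 6.3291
μ = λ + 1/W = 30.15 + 6.3291 = 36.4791 per hr

Final: 36.4791 /hr


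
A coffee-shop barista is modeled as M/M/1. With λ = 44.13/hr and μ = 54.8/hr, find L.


ρ = λ/μ = 44.13/54.8 = 0.8053
L = ρ/(1−ρ) = 0.8053/(1 − 0.8053) = 0.8053/0.1947 = 4.1359

Final: 4.1359


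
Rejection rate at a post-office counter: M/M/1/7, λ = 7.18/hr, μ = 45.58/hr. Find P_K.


ρ = λ/μ = 7.18/45.58 = 0.1575
P_K = (1−ρ)ρ^K/(1−ρ^(K+1)) = (0.8425·0.000002407)/(1 − 0.0000003791)
= 0.000002028/1.000000 = 0.000002028

Final: 0.000002028


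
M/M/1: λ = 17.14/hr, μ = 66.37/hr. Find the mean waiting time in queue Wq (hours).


ρ = 17.14/66.37 = 0.2582
Wq = ρ/(μ−λ) = 0.2582/(66.37 − 17.14) = 0.2582/49.23 = 0.005246 hr

Final: 0.005246 hr


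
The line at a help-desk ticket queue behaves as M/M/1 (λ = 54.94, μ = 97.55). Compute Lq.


ρ = 54.94/97.55 = 0.5632
Lq = ρ²/(1−ρ) = 0.3172/0.4368 = 0.7262

Final: 0.7262


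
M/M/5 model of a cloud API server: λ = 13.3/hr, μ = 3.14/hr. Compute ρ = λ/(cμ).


ρ = λ/(cμ) = 13.3/(5·3.14) = 13.3/15.70 = 0.8471

Final: 0.8471


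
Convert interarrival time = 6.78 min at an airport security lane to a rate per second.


λ = 1/(interarrival time) in consistent units.
1 second = 0.0166667 min, so λ = 0.0166667/6.78 = 0.002458 per second

Final: 0.002458 /sec


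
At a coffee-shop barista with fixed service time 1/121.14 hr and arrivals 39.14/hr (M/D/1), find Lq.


ρ = 39.14/121.14 = 0.3231
M/D/1: Lq = ρ²/(2(1−ρ)) = 0.1044/(2·0.6769) = 0.07711

Final: 0.07711


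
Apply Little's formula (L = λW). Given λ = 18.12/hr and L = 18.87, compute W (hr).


W = L/λ = 18.87/18.12 = 1.0414 hr

Final: 1.0414 hr


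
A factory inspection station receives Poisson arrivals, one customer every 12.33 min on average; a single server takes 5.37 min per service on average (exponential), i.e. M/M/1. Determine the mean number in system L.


λ = 60/12.33 = 4.8662 /hr
μ = 60/5.37 = 11.1732 /hr
ρ = λ/μ = 4.8662/11.1732 = 0.4355
L = ρ/(1−ρ) = 0.4355/0.5645 = 0.7716

Final: 0.7716


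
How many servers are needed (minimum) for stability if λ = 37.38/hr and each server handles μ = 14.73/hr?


Stability requires cμ > λ ⇔ c > λ/μ.
λ/μ = 37.38/14.73 = 2.5377
Minimum integer c = ⌊2.5377⌋ + 1 = 3
Check: 3·14.73 = 44.19 > 37.38, while 2·14.73 = 29.46 ≤ 37.38

Final: 3 servers


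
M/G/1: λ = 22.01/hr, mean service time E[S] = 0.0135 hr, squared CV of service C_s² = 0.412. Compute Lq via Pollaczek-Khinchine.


ρ = λ·E[S] = 22.01·0.0135 = 0.2971
Lq = ρ²(1+C_s²)/(2(1−ρ)) = 0.08829·(1+0.412)/(2·0.7029)
= 0.08829·1.4120/1.4057 = 0.08868

Final: 0.08868


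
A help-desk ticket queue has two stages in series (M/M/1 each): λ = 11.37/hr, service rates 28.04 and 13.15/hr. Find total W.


Each node sees arrival rate λ = 11.37/hr (tandem ⇒ throughput preserved).
W₁ = 1/(μ₁−λ) = 1/(28.04−11.37) = 0.05999 hr
W₂ = 1/(μ₂−λ) = 1/(13.15−11.37) = 0.56180 hr
W_total = W₁ + W₂ = 0.05999 + 0.56180 = 0.62179 hr

Final: 0.62179 hr


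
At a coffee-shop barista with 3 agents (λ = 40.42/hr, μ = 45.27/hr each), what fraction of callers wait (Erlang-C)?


a = λ/μ = 0.8929; ρ = a/3 = 0.2976
P₀ = 0.406443 (from M/M/c formula)
C(c,a) = [a^c/(c!(1−ρ))]·P₀ = [0.71180/(6·0.7024)]·0.406443
= 0.16890·0.406443 = 0.068649

Final: 0.068649


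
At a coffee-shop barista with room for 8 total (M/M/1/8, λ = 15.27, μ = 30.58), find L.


ρ = 15.27/30.58 = 0.4993
L = ρ[1 − (K+1)ρ^K + Kρ^(K+1)] / [(1−ρ)(1−ρ^(K+1))]
Numerator: 0.4993·(1 − 9·0.003866 + 8·0.001930) = 0.489685
Denominator: (0.5007)·(0.998070) = 0.499688
L = 0.489685/0.499688 = 0.9800

Final: 0.9800


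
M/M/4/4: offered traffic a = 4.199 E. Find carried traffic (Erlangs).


B(4,4.199) = 0.329535 (Erlang-B)
Carried load = a(1 − B) = 4.199·(1 − 0.329535) = 4.199·0.670465 = 2.8153 E

Final: 2.8153 Erlangs


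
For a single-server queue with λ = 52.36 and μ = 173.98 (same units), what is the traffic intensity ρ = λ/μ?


ρ = λ/μ = 52.36/173.98 = 0.3010

Final: 0.3010


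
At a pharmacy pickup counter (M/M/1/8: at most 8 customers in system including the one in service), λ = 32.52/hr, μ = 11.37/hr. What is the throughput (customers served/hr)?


ρ = 2.8602; P_K = (1−ρ)ρ^8/(1−ρ^9) = 0.650420
λ_eff = λ(1 − P_K) = 32.52·(1 − 0.650420) = 32.52·0.349580 = 11.3683 /hr

Final: 11.3683 /hr


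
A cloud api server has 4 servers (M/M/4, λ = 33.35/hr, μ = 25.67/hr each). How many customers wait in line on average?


a = λ/μ = 1.2992; ρ = a/4 = 0.3248
P₀ = 0.271415
Lq = P₀·a^c·ρ / (c!·(1−ρ)²) = 0.271415·2.84892·0.3248/(24·0.45590)
= 0.02295

Final: 0.02295


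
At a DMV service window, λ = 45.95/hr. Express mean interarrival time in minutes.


Mean interarrival time = 1/λ = 1/45.95 hour = 0.02176 hour
In minutes: 0.02176 × 60 = 1.3058 min

Final: 1.3058 min


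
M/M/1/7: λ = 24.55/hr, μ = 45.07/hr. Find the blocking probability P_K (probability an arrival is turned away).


ρ = λ/μ = 24.55/45.07 = 0.5447
P_K = (1−ρ)ρ^K/(1−ρ^(K+1)) = (0.4553·0.014228)/(1 − 0.007750)
= 0.006478/0.992250 = 0.006529

Final: 0.006529


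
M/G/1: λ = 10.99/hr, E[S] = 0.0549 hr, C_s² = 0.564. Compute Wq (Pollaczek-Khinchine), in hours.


ρ = λ·E[S] = 10.99·0.0549 = 0.6034
E[S²] = E[S]²(1+C_s²) = 0.0549²·(1+0.564) = 0.004714
Wq = λ·E[S²]/(2(1−ρ)) = 10.99·0.004714/(2·0.3966) = 0.06530 hr

Final: 0.06530 hr


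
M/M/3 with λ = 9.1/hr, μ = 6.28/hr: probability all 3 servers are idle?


a = λ/μ = 9.1/6.28 = 1.4490; ρ = a/c = 0.4830
Σ_{k=0}^{2} a^k/k! (terms k=0..2) = 1.00000 + 1.44904 + 1.04987 = 3.49891
Tail: a^3/(3!(1−ρ)) = 3.04260/(6·0.5170) = 0.98088
P₀ = 1/(3.49891 + 0.98088) = 1/4.47979 = 0.223225

Final: 0.223225


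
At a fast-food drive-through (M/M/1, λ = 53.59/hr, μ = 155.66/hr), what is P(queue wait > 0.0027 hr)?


ρ = 53.59/155.66 = 0.3443
P(Wq > t) = ρ·e^{−(μ−λ)t} = 0.3443·e^{−0.2756}
= 0.3443·0.759125 = 0.261348

Final: 0.261348


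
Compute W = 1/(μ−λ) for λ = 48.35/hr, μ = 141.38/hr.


W = 1/(μ−λ) = 1/(141.38 − 48.35) = 1/93.03 = 0.01075 hr

Final: 0.01075 hr


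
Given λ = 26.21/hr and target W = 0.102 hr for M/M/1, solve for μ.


W = 1/(μ−λ) ⇒ μ − λ = 1/W = 1/0.102 = 9.8039
μ = λ + 1/W = 26.21 + 9.8039 = 36.0139 per hr

Final: 36.0139 /hr


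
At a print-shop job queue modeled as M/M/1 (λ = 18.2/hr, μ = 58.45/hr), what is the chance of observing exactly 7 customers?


ρ = 18.2/58.45 = 0.3114
P_n = (1−ρ)·ρ^n = (1 − 0.3114)·0.3114^7 = 0.6886·0.0002838 = 0.0001954

Final: 0.0001954


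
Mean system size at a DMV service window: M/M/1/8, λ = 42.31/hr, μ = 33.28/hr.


ρ = 42.31/33.28 = 1.2713
L = ρ[1 − (K+1)ρ^K + Kρ^(K+1)] / [(1−ρ)(1−ρ^(K+1))]
Numerator: 1.2713·(1 − 9·6.824607 + 8·8.676356) = 11.428511
Denominator: (-0.2713)·(-7.676356) = 2.082857
L = 11.428511/2.082857 = 5.4869

Final: 5.4869


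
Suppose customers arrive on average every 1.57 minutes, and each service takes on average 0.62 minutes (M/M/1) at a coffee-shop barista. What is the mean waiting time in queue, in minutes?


λ = 60/1.57 = 38.2166 /hr
μ = 60/0.62 = 96.7742 /hr
ρ = λ/μ = 38.2166/96.7742 = 0.3949
Wq = ρ/(μ−λ) = 0.3949/(96.7742−38.2166) = 0.006744 hr
In minutes: 0.006744·60 = 0.4046 min

Final: 0.4046 min


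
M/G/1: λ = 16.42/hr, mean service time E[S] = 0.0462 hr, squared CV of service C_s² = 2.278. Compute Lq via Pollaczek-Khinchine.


ρ = λ·E[S] = 16.42·0.0462 = 0.7586
Lq = ρ²(1+C_s²)/(2(1−ρ)) = 0.5755·(1+2.278)/(2·0.2414)
= 0.5755·3.2780/0.4828 = 3.90732

Final: 3.90732


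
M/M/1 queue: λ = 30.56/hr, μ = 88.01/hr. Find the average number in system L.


ρ = λ/μ = 30.56/88.01 = 0.3472
L = ρ/(1−ρ) = 0.3472/(1 − 0.3472) = 0.3472/0.6528 = 0.5319

Final: 0.5319


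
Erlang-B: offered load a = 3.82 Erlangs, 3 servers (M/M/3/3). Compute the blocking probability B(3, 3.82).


B(c,a) = (a^c/c!) / Σ_{k=0}^{c} a^k/k!
a^3/3! = 9.290495
Σ terms (k=0..3): 1.00000 + 3.82000 + 7.29620 + 9.29049 = 21.406695
B = 9.290495/21.406695 = 0.433999

Final: 0.433999


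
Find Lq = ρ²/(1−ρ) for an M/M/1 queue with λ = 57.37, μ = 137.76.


ρ = 57.37/137.76 = 0.4164
Lq = ρ²/(1−ρ) = 0.1734/0.5836 = 0.2972

Final: 0.2972


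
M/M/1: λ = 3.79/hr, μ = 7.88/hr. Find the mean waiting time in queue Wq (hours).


ρ = 3.79/7.88 = 0.4810
Wq = ρ/(μ−λ) = 0.4810/(7.88 − 3.79) = 0.4810/4.09 = 0.1176 hr

Final: 0.1176 hr


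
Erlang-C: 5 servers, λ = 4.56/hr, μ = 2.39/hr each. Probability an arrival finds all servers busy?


a = λ/μ = 1.9079; ρ = a/5 = 0.3816
P₀ = 0.147525 (from M/M/c formula)
C(c,a) = [a^c/(c!(1−ρ))]·P₀ = [25.28336/(120·0.6184)]·0.147525
= 0.34070·0.147525 = 0.050262

Final: 0.050262


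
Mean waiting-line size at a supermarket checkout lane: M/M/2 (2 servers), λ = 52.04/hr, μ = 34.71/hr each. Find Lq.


a = λ/μ = 1.4993; ρ = a/2 = 0.7496
P₀ = 0.143092
Lq = P₀·a^c·ρ / (c!·(1−ρ)²) = 0.143092·2.24784·0.7496/(2·0.06268)
= 1.92342

Final: 1.92342


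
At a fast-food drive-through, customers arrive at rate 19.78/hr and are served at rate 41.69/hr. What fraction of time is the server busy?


ρ = λ/μ = 19.78/41.69 = 0.4745

Final: 0.4745


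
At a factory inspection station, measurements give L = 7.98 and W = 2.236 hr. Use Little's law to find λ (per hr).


λ = L/W = 7.98/2.236 = 3.5689 /hr

Final: 3.5689 /hr


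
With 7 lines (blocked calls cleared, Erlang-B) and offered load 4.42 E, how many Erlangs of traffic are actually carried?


B(7,4.42) = 0.085551 (Erlang-B)
Carried load = a(1 − B) = 4.42·(1 − 0.085551) = 4.42·0.914449 = 4.0419 E

Final: 4.0419 Erlangs


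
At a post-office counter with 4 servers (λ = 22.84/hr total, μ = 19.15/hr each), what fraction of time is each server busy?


ρ = λ/(cμ) = 22.84/(4·19.15) = 22.84/76.60 = 0.2982

Final: 0.2982


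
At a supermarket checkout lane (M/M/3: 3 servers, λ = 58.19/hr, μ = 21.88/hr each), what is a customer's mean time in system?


a = 2.6595; ρ = 0.8865; P₀ = 0.028720
Lq = P₀·a^c·ρ/(c!(1−ρ)²) = 6.19648
Wq = Lq/λ = 6.19648/58.19 = 0.10649 hr
W = Wq + 1/μ = 0.10649 + 0.04570 = 0.15219 hr

Final: 0.15219 hr


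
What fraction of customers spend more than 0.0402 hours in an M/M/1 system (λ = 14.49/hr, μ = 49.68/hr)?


W ~ Exponential(μ−λ) for M/M/1.
μ − λ = 49.68 − 14.49 = 35.1900
P(W > t) = e^{−(μ−λ)t} = e^{−1.4146} = 0.243014

Final: 0.243014


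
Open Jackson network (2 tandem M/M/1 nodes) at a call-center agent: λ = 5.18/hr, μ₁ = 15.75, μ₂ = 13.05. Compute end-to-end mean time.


Each node sees arrival rate λ = 5.18/hr (tandem ⇒ throughput preserved).
W₁ = 1/(μ₁−λ) = 1/(15.75−5.18) = 0.09461 hr
W₂ = 1/(μ₂−λ) = 1/(13.05−5.18) = 0.12706 hr
W_total = W₁ + W₂ = 0.09461 + 0.12706 = 0.22167 hr

Final: 0.22167 hr


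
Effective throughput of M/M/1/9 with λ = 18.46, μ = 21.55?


ρ = 0.8566; P_K = (1−ρ)ρ^9/(1−ρ^10) = 0.045233
λ_eff = λ(1 − P_K) = 18.46·(1 − 0.045233) = 18.46·0.954767 = 17.6250 /hr

Final: 17.6250 /hr


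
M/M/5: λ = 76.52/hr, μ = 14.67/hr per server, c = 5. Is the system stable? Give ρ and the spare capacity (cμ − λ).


Total capacity cμ = 5·14.67 = 73.35/hr
ρ = λ/(cμ) = 76.52/73.35 = 1.0432
Stable ⇔ ρ < 1: NO
Spare capacity = cμ − λ = 73.35 − 76.52 = -3.17/hr

Final: ρ = 1.0432; unstable; margin = -3.17/hr


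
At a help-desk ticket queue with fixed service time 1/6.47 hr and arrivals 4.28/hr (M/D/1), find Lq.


ρ = 4.28/6.47 = 0.6615
M/D/1: Lq = ρ²/(2(1−ρ)) = 0.4376/(2·0.3385) = 0.64641

Final: 0.64641


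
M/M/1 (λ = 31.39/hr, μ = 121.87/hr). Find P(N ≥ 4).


ρ = 31.39/121.87 = 0.2576
P(N ≥ n) = ρ^n = 0.2576^4 = 0.004401

Final: 0.004401


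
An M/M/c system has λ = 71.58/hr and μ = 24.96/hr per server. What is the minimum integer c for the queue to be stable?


Stability requires cμ > λ ⇔ c > λ/μ.
λ/μ = 71.58/24.96 = 2.8678
Minimum integer c = ⌊2.8678⌋ + 1 = 3
Check: 3·24.96 = 74.88 > 71.58, while 2·24.96 = 49.92 ≤ 71.58

Final: 3 servers


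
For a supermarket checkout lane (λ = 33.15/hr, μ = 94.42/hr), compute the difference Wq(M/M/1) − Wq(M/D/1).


ρ = 33.15/94.42 = 0.3511
Wq(M/M/1) = ρ/(μ−λ) = 0.3511/61.27 = 0.005730 hr
Wq(M/D/1) = ρ/(2(μ−λ)) = 0.002865 hr
Savings = 0.005730 − 0.002865 = 0.002865 hr

Final: 0.002865 hr


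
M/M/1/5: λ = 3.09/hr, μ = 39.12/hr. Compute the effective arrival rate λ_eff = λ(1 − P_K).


ρ = 0.07899; P_K = (1−ρ)ρ^5/(1−ρ^6) = 0.000002832
λ_eff = λ(1 − P_K) = 3.09·(1 − 0.000002832) = 3.09·0.999997 = 3.0900 /hr

Final: 3.0900 /hr


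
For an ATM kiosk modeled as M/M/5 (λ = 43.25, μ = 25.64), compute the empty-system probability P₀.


a = λ/μ = 43.25/25.64 = 1.6868; ρ = a/c = 0.3374
Σ_{k=0}^{4} a^k/k! (terms k=0..4) = 1.00000 + 1.68682 + 1.42268 + 0.79993 + 0.33733 = 5.24676
Tail: a^5/(5!(1−ρ)) = 13.65653/(120·0.6626) = 0.17174
P₀ = 1/(5.24676 + 0.17174) = 1/5.41851 = 0.184553

Final: 0.184553


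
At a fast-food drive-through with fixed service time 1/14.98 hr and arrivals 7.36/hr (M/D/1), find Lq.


ρ = 7.36/14.98 = 0.4913
M/D/1: Lq = ρ²/(2(1−ρ)) = 0.2414/(2·0.5087) = 0.23728

Final: 0.23728


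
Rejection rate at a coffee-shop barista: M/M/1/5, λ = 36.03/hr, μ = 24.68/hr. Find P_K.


ρ = λ/μ = 36.03/24.68 = 1.4599
P_K = (1−ρ)ρ^K/(1−ρ^(K+1)) = (-0.4599·6.631252)/(1 − 9.680876)
= -3.049624/-8.680876 = 0.351304

Final: 0.351304


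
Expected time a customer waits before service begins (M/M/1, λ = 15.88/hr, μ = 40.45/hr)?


ρ = 15.88/40.45 = 0.3926
Wq = ρ/(μ−λ) = 0.3926/(40.45 − 15.88) = 0.3926/24.57 = 0.01598 hr

Final: 0.01598 hr


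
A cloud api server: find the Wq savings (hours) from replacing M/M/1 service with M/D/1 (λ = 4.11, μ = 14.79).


ρ = 4.11/14.79 = 0.2779
Wq(M/M/1) = ρ/(μ−λ) = 0.2779/10.68 = 0.02602 hr
Wq(M/D/1) = ρ/(2(μ−λ)) = 0.01301 hr
Savings = 0.02602 − 0.01301 = 0.01301 hr

Final: 0.01301 hr


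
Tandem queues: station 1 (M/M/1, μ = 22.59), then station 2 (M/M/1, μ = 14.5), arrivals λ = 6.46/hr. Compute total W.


Each node sees arrival rate λ = 6.46/hr (tandem ⇒ throughput preserved).
W₁ = 1/(μ₁−λ) = 1/(22.59−6.46) = 0.06200 hr
W₂ = 1/(μ₂−λ) = 1/(14.5−6.46) = 0.12438 hr
W_total = W₁ + W₂ = 0.06200 + 0.12438 = 0.18637 hr

Final: 0.18637 hr


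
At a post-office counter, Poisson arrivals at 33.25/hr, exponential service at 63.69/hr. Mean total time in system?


W = 1/(μ−λ) = 1/(63.69 − 33.25) = 1/30.44 = 0.03285 hr

Final: 0.03285 hr


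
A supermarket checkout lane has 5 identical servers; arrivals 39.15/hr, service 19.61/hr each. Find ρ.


ρ = λ/(cμ) = 39.15/(5·19.61) = 39.15/98.05 = 0.3993

Final: 0.3993


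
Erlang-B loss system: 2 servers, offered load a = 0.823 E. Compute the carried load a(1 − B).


B(2,0.823) = 0.156668 (Erlang-B)
Carried load = a(1 − B) = 0.823·(1 − 0.156668) = 0.823·0.843332 = 0.6941 E

Final: 0.6941 Erlangs


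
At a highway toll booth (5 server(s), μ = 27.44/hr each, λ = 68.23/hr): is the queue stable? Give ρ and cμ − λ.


Total capacity cμ = 5·27.44 = 137.20/hr
ρ = λ/(cμ) = 68.23/137.20 = 0.4973
Stable ⇔ ρ < 1: YES
Spare capacity = cμ − λ = 137.20 − 68.23 = 68.97/hr

Final: ρ = 0.4973; stable; margin = 68.97/hr


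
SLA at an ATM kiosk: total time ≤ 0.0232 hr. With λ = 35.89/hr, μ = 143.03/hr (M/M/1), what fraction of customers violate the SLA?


W ~ Exponential(μ−λ) for M/M/1.
μ − λ = 143.03 − 35.89 = 107.1400
P(W > t) = e^{−(μ−λ)t} = e^{−2.4856} = 0.083272

Final: 0.083272


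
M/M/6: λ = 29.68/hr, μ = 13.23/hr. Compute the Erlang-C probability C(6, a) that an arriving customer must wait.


a = λ/μ = 2.2434; ρ = a/6 = 0.3739
P₀ = 0.105784 (from M/M/c formula)
C(c,a) = [a^c/(c!(1−ρ))]·P₀ = [127.47479/(720·0.6261)]·0.105784
= 0.28278·0.105784 = 0.029914

Final: 0.029914


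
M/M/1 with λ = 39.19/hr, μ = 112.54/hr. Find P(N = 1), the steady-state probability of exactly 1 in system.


ρ = 39.19/112.54 = 0.3482
P_n = (1−ρ)·ρ^n = (1 − 0.3482)·0.3482^1 = 0.6518·0.348232 = 0.226966

Final: 0.226966


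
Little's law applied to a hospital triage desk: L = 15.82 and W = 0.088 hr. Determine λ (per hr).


λ = L/W = 15.82/0.088 = 179.7727 /hr

Final: 179.7727 /hr


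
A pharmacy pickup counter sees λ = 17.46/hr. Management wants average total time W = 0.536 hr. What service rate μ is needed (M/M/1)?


W = 1/(μ−λ) ⇒ μ − λ = 1/W = 1/0.536 = 1.8657
μ = λ + 1/W = 17.46 + 1.8657 = 19.3257 per hr

Final: 19.3257 /hr


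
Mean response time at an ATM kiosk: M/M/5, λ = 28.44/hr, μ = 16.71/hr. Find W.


a = 1.7020; ρ = 0.3404; P₀ = 0.181750
Lq = P₀·a^c·ρ/(c!(1−ρ)²) = 0.01692
Wq = Lq/λ = 0.01692/28.44 = 0.0005950 hr
W = Wq + 1/μ = 0.0005950 + 0.05984 = 0.06044 hr

Final: 0.06044 hr


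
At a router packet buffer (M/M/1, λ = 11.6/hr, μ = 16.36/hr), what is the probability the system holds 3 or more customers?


ρ = 11.6/16.36 = 0.7090
P(N ≥ n) = ρ^n = 0.7090^3 = 0.356471

Final: 0.356471


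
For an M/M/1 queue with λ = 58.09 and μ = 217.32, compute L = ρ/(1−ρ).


ρ = λ/μ = 58.09/217.32 = 0.2673
L = ρ/(1−ρ) = 0.2673/(1 − 0.2673) = 0.2673/0.7327 = 0.3648

Final: 0.3648


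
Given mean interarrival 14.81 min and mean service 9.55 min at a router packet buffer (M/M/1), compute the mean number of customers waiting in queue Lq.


λ = 60/14.81 = 4.0513 /hr
μ = 60/9.55 = 6.2827 /hr
ρ = λ/μ = 4.0513/6.2827 = 0.6448
Lq = ρ²/(1−ρ) = 0.4158/0.3552 = 1.1708

Final: 1.1708


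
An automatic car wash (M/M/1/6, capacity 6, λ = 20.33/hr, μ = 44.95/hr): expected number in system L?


ρ = 20.33/44.95 = 0.4523
L = ρ[1 − (K+1)ρ^K + Kρ^(K+1)] / [(1−ρ)(1−ρ^(K+1))]
Numerator: 0.4523·(1 − 7·0.008559 + 6·0.003871) = 0.435687
Denominator: (0.5477)·(0.996129) = 0.545599
L = 0.435687/0.545599 = 0.7985

Final: 0.7985


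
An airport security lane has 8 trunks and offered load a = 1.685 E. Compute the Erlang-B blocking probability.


B(c,a) = (a^c/c!) / Σ_{k=0}^{c} a^k/k!
a^8/8! = 0.001612
Σ terms (k=0..8): 1.00000 + 1.68500 + 1.41961 + 0.79735 + 0.33588 + 0.11319 + 0.03179 + 0.007652 + 0.001612 = 5.392089
B = 0.001612/5.392089 = 0.0002989

Final: 0.0002989


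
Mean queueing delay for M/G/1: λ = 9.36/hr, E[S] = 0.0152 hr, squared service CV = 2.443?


ρ = λ·E[S] = 9.36·0.0152 = 0.1423
E[S²] = E[S]²(1+C_s²) = 0.0152²·(1+2.443) = 0.0007955
Wq = λ·E[S²]/(2(1−ρ)) = 9.36·0.0007955/(2·0.8577) = 0.004340 hr

Final: 0.004340 hr


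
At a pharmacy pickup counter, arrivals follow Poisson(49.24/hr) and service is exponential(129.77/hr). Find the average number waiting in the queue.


ρ = 49.24/129.77 = 0.3794
Lq = ρ²/(1−ρ) = 0.1440/0.6206 = 0.2320

Final: 0.2320


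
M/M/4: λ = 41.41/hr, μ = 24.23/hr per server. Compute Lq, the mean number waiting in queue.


a = λ/μ = 1.7090; ρ = a/4 = 0.4273
P₀ = 0.177871
Lq = P₀·a^c·ρ / (c!·(1−ρ)²) = 0.177871·8.53114·0.4273/(24·0.32803)
= 0.08235

Final: 0.08235


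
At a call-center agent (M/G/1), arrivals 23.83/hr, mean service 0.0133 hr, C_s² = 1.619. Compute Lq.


ρ = λ·E[S] = 23.83·0.0133 = 0.3169
Lq = ρ²(1+C_s²)/(2(1−ρ)) = 0.1005·(1+1.619)/(2·0.6831)
= 0.1005·2.6190/1.3661 = 0.19257

Final: 0.19257


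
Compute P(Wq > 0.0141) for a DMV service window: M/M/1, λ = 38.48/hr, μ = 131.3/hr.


ρ = 38.48/131.3 = 0.2931
P(Wq > t) = ρ·e^{−(μ−λ)t} = 0.2931·e^{−1.3088}
= 0.2931·0.270154 = 0.079174

Final: 0.079174


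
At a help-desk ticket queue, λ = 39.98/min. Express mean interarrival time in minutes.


Mean interarrival time = 1/λ = 1/39.98 minute = 0.02501 minute
In minutes: 0.02501 × 1 = 0.02501 min

Final: 0.02501 min


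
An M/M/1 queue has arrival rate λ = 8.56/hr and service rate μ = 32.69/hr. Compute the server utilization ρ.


ρ = λ/μ = 8.56/32.69 = 0.2619

Final: 0.2619


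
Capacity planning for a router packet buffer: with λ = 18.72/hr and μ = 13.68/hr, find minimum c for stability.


Stability requires cμ > λ ⇔ c > λ/μ.
λ/μ = 18.72/13.68 = 1.3684
Minimum integer c = ⌊1.3684⌋ + 1 = 2
Check: 2·13.68 = 27.36 > 18.72, while 1·13.68 = 13.68 ≤ 18.72

Final: 2 servers


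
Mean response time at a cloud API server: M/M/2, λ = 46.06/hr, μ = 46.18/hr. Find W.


a = 0.9974; ρ = 0.4987; P₀ = 0.334489
Lq = P₀·a^c·ρ/(c!(1−ρ)²) = 0.33017
Wq = Lq/λ = 0.33017/46.06 = 0.007168 hr
W = Wq + 1/μ = 0.007168 + 0.02165 = 0.02882 hr

Final: 0.02882 hr
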